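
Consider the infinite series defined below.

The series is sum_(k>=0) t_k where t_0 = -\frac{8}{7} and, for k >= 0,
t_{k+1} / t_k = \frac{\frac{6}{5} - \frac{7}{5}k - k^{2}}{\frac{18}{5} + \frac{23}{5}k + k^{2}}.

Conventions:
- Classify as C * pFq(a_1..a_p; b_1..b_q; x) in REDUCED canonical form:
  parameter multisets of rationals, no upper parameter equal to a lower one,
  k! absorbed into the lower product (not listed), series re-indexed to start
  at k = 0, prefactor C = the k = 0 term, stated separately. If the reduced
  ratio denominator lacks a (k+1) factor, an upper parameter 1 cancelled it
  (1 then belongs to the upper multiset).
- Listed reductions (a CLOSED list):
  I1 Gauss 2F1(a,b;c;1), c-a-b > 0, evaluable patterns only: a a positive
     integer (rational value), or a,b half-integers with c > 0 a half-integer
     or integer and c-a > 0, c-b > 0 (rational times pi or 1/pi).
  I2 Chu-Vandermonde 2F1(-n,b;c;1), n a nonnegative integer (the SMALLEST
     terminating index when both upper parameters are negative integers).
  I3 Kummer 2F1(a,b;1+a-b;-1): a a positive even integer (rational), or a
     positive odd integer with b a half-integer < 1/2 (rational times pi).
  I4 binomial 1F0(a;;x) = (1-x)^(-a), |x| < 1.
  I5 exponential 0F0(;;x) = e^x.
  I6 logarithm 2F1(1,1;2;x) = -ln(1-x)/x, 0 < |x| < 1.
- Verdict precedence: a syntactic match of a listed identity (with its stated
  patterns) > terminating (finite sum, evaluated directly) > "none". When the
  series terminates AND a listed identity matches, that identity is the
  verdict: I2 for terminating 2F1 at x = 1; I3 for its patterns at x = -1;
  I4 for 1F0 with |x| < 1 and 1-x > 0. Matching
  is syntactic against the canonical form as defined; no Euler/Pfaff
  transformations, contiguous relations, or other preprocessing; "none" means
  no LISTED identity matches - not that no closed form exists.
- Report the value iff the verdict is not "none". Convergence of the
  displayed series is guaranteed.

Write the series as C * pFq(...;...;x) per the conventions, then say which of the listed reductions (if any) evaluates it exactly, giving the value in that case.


Key observation: x = -1 and factor the ratio over Q (prefactor -8/7): negated roots = parameters.
Adjacent-term ratio: r(k) = -1 * (k-\frac{3}{5}) (k+2) / [(k+\frac{18}{5}) (k+1)] ; factor over Q: parameters, x = -1, and C = -\frac{8}{7}.

Prefactor -\frac{8}{7}, argument -1: 2F1 with upper {-\frac{3}{5}, 2} over lower {\frac{18}{5}}. Verdict at x = -1: Kummer's theorem (I3) matches (x = -1; c = \frac{18}{5} equals 1+a-b for upper {-\frac{3}{5}, 2}: listed pattern). Exact value: -\frac{52}{35}.


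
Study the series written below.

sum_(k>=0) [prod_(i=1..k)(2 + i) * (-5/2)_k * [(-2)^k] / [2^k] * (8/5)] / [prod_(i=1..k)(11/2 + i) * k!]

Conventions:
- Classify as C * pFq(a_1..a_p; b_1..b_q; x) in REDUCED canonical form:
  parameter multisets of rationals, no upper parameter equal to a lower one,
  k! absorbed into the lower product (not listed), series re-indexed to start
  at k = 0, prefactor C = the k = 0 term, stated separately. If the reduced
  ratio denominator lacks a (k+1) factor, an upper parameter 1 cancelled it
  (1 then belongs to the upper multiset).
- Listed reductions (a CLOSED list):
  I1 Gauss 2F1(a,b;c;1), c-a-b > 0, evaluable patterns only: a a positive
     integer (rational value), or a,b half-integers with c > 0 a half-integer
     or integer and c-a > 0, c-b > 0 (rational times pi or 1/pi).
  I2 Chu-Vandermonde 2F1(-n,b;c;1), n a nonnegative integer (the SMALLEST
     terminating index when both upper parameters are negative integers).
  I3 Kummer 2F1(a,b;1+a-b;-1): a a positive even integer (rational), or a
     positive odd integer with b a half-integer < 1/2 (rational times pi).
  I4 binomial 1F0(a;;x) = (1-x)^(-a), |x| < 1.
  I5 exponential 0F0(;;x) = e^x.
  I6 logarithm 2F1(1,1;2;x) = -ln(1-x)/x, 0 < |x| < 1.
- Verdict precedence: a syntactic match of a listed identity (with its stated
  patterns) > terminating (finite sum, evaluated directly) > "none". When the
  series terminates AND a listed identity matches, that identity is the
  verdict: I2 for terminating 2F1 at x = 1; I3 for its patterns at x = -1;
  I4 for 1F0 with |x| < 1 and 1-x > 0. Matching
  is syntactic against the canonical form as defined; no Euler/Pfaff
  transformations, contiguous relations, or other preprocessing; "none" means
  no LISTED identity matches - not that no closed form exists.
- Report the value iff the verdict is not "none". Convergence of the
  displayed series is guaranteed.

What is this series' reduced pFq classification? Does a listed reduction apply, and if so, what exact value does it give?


This is 8/5 * 2F1(-5/2, 3; 13/2; -1) in reduced canonical form. Verdict: the Kummer evaluation I3 applies (x = -1; c = 13/2 equals 1+a-b for upper {-5/2, 3}: listed pattern). Value: (693/512) * pi.

Key step: with t_0 = 8/5, the two k-th powers (C = 8/5) combine into one argument.
Term ratio: r(k) = (-1) * (k-5/2) (k+3) / [(k+13/2) (k+1)] - rational in k. x = (-1); t_0 = 8/5; negate the roots.


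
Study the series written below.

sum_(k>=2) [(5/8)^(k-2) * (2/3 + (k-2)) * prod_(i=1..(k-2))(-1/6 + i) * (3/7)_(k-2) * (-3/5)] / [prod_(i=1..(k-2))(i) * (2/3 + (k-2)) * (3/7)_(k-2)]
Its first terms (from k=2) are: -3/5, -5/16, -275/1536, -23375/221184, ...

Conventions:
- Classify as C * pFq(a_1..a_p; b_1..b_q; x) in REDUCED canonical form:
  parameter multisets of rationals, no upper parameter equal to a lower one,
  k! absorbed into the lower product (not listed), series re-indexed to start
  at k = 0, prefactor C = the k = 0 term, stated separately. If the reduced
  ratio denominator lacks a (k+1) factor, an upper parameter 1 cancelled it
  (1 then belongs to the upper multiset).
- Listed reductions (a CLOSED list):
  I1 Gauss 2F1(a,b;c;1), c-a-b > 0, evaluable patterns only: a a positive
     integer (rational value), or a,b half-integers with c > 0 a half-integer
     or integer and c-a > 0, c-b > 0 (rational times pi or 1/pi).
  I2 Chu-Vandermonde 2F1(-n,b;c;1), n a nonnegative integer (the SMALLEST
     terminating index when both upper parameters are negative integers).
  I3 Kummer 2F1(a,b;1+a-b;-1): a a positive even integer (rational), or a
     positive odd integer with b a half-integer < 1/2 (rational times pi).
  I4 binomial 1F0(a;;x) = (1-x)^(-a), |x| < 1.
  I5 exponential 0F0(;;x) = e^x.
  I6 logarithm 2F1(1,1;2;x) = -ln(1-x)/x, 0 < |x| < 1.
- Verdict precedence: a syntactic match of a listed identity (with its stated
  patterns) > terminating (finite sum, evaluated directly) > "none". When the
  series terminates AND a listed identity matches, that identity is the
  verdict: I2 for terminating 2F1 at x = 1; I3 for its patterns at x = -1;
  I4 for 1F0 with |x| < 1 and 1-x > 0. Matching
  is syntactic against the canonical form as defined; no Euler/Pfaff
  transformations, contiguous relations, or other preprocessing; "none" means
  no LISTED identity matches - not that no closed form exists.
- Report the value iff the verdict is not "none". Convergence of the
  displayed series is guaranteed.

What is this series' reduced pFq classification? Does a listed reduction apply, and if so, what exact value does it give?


Classification (C = -3/5): 1F0 with upper {5/6}, lower {-}, argument x = 5/8. Verdict: binomial (I4) fires (the 1F0 binomial series: exponent -5/6, x = 5/8). Exact value: (-3/5) * (3/8)^(-5/6).

Key step: t_0 being -3/5, the factor k + 2/3 cancels (top and bottom), leaving prefactor -3/5.
Step ratio: r(k) = (5/8) * (k+5/6) / [(k+1)] - rational in k. x = (5/8); t_0 = -3/5; negate the roots.


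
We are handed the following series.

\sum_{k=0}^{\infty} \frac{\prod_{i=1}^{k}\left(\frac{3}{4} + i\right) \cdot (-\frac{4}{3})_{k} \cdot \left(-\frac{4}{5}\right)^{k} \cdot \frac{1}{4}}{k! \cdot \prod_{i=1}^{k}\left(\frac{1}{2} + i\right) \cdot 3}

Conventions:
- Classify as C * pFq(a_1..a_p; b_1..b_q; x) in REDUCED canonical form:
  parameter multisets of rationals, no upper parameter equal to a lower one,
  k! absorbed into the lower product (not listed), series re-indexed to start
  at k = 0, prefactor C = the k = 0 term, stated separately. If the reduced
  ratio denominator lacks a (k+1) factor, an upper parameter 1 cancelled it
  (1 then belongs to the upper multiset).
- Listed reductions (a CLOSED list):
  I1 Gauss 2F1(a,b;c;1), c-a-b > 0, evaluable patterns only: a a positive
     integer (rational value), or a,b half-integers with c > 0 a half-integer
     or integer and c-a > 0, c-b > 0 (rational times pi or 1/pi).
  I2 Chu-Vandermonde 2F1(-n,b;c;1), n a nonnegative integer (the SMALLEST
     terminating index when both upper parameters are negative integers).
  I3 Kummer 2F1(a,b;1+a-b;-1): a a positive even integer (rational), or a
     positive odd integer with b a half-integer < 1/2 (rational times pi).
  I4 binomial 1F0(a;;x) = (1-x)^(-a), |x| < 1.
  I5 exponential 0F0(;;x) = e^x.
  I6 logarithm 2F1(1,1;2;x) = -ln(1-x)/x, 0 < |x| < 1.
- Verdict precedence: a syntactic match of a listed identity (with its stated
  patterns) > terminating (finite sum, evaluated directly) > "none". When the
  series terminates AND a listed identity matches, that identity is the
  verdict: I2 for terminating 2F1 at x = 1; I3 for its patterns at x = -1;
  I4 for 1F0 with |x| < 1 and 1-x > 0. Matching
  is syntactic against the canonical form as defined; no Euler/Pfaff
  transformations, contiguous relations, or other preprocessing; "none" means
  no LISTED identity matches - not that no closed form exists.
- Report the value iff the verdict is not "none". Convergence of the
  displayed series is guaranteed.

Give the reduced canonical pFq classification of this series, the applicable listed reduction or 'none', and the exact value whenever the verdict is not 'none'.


At argument -\frac{4}{5}: a 2F1 with upper {-\frac{4}{3}, \frac{7}{4}}, lower {\frac{3}{2}}, scaled by C = \frac{1}{12}. Verdict: none - at argument -\frac{4}{5} the multisets {-\frac{4}{3}, \frac{7}{4}} ; {\frac{3}{2}} match no listed identity.

First insight: t_0 being \frac{1}{12}, the lower running product (C = 1/12, x = -4/5) is a rising factorial.
Adjacent-term ratio: r(k) = -\frac{4}{5} * (k-\frac{4}{3}) (k+\frac{7}{4}) / [(k+\frac{3}{2}) (k+1)] - poly over poly, x = -\frac{4}{5} from leading terms; C = \frac{1}{12} at k = 0.


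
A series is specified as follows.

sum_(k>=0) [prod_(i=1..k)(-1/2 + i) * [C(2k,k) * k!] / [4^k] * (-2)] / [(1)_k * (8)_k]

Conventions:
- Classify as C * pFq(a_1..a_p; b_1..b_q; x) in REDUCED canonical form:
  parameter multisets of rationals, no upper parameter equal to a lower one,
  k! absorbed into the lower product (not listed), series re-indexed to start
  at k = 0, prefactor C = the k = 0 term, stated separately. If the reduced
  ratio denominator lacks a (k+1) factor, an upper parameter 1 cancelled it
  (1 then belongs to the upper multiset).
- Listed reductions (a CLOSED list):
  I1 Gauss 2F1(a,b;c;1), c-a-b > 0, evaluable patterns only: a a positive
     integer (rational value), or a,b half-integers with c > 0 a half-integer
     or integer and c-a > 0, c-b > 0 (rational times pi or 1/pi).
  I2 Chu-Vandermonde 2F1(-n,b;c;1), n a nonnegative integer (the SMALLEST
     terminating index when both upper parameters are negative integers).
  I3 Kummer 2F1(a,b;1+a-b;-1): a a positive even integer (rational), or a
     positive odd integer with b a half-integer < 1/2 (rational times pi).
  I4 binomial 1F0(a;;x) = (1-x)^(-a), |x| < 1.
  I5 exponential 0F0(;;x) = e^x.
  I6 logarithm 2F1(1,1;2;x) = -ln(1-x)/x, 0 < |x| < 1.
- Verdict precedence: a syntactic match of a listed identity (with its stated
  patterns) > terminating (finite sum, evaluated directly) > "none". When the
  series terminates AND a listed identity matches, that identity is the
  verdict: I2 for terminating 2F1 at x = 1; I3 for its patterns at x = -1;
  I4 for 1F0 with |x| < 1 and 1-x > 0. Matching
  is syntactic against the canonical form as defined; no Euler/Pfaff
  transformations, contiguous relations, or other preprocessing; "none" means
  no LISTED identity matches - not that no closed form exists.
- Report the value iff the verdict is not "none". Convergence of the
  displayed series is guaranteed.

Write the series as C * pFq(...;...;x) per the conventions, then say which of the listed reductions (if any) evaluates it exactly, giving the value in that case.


Canonical form: C = -2 times 2F1 with upper {1/2, 1/2}, lower {8}, x = 1. Verdict at x = 1: Gauss's theorem I1 (half-integer case) matches (x = 1; upper {1/2, 1/2} half-integers, c = 8 in the evaluable pattern). Hence: (-8388608/1288287) / pi.

Key observation: x = 1 and (1)_k (prefactor -2) is k! itself.
Consecutive-term ratio: r(k) = 1 * (k+1/2) (k+1/2) / [(k+8) (k+1)] - rational in k, leading ratio 1; with t_0 = -2, classification follows.


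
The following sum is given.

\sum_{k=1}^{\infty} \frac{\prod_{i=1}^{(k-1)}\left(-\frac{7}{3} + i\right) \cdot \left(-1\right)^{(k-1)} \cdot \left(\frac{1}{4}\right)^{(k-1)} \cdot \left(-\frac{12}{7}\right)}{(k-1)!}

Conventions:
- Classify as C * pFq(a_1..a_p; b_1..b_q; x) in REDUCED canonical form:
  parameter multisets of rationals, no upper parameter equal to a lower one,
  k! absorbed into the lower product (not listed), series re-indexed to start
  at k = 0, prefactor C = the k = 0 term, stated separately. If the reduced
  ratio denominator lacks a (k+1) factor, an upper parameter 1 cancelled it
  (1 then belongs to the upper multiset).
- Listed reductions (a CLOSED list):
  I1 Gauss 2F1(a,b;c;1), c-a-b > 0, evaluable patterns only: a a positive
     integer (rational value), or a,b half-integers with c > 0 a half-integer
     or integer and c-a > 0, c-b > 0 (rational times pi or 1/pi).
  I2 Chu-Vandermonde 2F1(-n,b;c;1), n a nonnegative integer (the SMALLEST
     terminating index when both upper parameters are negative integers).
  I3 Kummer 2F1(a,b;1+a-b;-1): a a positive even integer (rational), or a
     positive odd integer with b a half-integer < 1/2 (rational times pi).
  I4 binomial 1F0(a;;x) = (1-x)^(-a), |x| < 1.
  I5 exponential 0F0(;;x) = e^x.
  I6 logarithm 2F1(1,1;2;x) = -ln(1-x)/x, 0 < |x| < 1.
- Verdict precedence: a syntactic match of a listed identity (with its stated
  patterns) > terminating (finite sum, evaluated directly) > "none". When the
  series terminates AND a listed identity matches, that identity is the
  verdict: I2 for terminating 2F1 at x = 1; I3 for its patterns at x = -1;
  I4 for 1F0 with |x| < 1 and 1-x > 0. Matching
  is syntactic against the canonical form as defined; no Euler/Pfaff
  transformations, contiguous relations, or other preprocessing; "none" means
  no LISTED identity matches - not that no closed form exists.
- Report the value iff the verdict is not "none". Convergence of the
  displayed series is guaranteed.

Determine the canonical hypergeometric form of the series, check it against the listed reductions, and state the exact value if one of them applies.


Classification (C = -\frac{12}{7}): 1F0 with upper {-\frac{4}{3}}, lower {-}, argument x = -\frac{1}{4}. Verdict at x = -\frac{1}{4}: the binomial series (I4) matches (the 1F0 binomial series: exponent 4/3, x = -\frac{1}{4}). Sum: \left(-\frac{12}{7}\right) \cdot \left(\frac{5}{4}\right)^{\frac{4}{3}}.

The tell: t_0 = -\frac{12}{7} here, and the (-1)^k factor (prefactor -12/7) folds into the argument's sign.
Consecutive-term ratio: r(k) = -\frac{1}{4} * (k-\frac{4}{3}) / [(k+1)] ; factor over Q: parameters, x = -\frac{1}{4}, and C = -\frac{12}{7}.


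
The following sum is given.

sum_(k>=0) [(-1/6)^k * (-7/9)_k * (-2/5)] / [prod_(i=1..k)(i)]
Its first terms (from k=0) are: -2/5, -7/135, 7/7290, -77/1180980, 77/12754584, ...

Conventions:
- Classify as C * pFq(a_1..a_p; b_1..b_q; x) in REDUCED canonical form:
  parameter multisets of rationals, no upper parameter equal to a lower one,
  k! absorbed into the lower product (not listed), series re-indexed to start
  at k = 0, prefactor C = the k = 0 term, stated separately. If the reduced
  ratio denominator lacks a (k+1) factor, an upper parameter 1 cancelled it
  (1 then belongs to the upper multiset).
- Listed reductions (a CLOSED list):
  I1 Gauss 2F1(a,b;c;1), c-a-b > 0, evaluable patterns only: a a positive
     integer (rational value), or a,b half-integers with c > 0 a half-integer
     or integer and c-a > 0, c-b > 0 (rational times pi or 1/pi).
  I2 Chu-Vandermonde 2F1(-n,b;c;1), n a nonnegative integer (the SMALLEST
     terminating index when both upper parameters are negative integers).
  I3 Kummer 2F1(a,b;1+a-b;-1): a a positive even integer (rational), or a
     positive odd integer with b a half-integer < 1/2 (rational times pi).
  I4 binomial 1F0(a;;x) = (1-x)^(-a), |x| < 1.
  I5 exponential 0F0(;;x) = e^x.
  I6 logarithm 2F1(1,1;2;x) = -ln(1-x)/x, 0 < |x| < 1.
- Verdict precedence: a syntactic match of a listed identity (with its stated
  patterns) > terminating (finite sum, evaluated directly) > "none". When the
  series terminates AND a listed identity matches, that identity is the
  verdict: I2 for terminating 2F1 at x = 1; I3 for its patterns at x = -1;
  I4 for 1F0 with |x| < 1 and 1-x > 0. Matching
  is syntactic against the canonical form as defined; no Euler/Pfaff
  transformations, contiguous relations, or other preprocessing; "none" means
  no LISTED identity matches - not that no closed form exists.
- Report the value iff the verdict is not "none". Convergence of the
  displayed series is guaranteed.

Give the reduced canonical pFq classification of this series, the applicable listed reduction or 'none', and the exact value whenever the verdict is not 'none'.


Structural cue: x = (-1/6) and the product of the first k integers (prefactor -2/5) is k!.
Step ratio: r(k) = (-1/6) * (k-7/9) / [(k+1)] - rational; roots negated = parameters, x = (-1/6), C = -2/5.

With C = -2/5: the canonical form is 1F0(-7/9; -; -1/6). Verdict: binomial (I4) matches (the 1F0 binomial series: exponent 7/9, x = -1/6). Its exact value is (-2/5) * (7/6)^(7/9).


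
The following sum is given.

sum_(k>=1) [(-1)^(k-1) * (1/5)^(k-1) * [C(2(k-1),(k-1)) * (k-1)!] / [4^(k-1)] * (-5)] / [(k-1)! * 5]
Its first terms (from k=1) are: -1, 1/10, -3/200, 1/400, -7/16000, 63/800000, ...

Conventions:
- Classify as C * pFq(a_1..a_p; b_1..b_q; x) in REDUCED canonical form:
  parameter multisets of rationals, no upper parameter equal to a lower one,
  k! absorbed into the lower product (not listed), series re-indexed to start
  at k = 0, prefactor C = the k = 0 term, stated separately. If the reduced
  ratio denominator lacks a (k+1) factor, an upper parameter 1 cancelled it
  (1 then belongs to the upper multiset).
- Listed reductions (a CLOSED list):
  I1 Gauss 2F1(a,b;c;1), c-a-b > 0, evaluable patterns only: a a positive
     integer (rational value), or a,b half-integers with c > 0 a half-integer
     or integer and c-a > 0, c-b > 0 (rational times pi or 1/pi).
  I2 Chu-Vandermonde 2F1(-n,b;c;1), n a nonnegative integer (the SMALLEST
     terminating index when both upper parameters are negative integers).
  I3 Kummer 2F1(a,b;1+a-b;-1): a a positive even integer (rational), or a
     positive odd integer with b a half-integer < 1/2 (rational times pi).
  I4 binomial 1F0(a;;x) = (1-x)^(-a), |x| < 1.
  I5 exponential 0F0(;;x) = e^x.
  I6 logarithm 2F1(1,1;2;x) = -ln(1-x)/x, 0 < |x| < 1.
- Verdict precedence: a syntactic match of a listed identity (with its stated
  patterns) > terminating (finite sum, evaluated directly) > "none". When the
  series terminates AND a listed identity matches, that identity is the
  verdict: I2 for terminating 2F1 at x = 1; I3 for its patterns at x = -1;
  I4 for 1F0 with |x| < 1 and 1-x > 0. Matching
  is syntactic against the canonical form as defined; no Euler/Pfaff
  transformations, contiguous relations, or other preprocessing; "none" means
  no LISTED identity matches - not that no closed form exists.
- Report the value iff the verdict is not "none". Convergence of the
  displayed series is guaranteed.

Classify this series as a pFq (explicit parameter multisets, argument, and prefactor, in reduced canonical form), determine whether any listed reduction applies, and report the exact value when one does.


x = -1/5 here; the reduced form reads 1F0, upper {1/2}, lower {-}, C = -1. Verdict at x = -1/5: the I4 binomial reduction matches (the 1F0 binomial series: exponent -1/2, x = -1/5). Exact value: (-1) * (6/5)^(-1/2).

Key observation: from the first term -1: the (-1)^k factor (C = -1, x = -1/5) folds into the argument's sign.
Consecutive-term ratio: r(k) = (-1/5) * (k+1/2) / [(k+1)] - rational in k. x = (-1/5); t_0 = -1; negate the roots.


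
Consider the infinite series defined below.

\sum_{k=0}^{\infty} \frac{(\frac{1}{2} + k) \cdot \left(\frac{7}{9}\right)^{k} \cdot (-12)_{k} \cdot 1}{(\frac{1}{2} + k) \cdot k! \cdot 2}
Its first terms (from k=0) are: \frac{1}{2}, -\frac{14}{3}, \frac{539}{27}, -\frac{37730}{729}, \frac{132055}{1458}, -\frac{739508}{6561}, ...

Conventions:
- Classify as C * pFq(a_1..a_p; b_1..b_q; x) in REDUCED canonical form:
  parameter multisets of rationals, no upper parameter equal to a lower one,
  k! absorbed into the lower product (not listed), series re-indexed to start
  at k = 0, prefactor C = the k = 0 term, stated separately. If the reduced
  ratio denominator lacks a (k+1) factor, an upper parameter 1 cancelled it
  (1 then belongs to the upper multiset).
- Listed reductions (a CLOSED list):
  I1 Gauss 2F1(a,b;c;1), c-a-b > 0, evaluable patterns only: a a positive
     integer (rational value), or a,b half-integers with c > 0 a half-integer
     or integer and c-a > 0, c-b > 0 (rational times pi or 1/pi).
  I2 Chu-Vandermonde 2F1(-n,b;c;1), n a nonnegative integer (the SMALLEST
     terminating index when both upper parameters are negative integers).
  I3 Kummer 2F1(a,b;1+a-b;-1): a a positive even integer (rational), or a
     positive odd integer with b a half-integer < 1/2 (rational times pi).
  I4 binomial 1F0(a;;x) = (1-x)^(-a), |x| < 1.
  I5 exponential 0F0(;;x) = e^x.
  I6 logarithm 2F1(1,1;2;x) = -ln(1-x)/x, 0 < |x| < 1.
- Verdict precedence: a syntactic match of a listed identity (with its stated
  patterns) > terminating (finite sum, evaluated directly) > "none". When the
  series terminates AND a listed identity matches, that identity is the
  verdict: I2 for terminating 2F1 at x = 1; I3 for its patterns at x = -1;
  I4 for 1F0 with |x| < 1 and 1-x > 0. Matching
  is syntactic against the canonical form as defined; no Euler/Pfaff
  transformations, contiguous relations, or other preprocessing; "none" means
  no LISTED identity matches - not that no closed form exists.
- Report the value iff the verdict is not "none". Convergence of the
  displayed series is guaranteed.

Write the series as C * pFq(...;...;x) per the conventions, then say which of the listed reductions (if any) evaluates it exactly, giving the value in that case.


First insight: x = \frac{7}{9} and striking the common factor k + 1/2 reduces the term (prefactor 1/2).
Consecutive-term ratio: r(k) = \frac{7}{9} * (k-12) / [(k+1)] - poly over poly, x = \frac{7}{9} from leading terms; C = \frac{1}{2} at k = 0.

This is \frac{1}{2} * 1F0(-12; -; \frac{7}{9}) in reduced canonical form. Verdict (x = \frac{7}{9}): the I4 binomial reduction applies (the 1F0 binomial series: exponent 12, x = \frac{7}{9}). Exact value: \frac{2048}{282429536481}.


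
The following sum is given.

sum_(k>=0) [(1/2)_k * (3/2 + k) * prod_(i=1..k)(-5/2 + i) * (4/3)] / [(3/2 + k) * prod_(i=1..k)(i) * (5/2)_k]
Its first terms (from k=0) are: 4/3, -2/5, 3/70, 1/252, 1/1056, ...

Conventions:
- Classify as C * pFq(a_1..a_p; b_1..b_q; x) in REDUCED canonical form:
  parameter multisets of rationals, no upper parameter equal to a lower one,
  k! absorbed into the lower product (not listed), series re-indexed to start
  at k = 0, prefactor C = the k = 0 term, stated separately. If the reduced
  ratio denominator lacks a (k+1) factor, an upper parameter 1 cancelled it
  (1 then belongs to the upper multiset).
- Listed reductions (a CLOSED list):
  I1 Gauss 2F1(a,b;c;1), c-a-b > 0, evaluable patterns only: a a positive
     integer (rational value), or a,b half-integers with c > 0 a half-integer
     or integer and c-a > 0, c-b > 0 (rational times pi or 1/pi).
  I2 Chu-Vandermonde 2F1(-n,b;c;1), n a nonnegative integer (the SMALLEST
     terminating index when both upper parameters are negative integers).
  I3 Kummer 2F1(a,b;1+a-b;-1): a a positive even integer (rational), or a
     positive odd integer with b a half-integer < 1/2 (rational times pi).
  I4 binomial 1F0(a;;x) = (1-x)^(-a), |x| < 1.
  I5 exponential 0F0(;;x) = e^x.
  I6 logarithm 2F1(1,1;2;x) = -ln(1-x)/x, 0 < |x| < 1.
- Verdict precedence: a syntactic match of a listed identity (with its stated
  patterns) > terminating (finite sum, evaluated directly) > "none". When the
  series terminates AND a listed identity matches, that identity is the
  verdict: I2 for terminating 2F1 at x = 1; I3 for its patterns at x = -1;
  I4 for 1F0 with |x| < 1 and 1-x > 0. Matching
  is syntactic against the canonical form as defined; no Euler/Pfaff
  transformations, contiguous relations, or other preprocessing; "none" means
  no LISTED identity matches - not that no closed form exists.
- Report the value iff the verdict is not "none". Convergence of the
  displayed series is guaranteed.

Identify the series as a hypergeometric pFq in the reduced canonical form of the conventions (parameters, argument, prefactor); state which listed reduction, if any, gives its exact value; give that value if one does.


With C = 4/3: the canonical form is 2F1(-3/2, 1/2; 5/2; 1). Verdict: Gauss's theorem I1 (half-integer case) applies (x = 1; upper {-3/2, 1/2} half-integers, c = 5/2 in the evaluable pattern). Exact value: (5/16) * pi.

Key step: x = 1 and the running product (C = 4/3) telescopes to a rising factorial.
Consecutive-term ratio: r(k) = 1 * (k-3/2) (k+1/2) / [(k+5/2) (k+1)] - poly over poly, x = 1 from leading terms; C = 4/3 at k = 0.


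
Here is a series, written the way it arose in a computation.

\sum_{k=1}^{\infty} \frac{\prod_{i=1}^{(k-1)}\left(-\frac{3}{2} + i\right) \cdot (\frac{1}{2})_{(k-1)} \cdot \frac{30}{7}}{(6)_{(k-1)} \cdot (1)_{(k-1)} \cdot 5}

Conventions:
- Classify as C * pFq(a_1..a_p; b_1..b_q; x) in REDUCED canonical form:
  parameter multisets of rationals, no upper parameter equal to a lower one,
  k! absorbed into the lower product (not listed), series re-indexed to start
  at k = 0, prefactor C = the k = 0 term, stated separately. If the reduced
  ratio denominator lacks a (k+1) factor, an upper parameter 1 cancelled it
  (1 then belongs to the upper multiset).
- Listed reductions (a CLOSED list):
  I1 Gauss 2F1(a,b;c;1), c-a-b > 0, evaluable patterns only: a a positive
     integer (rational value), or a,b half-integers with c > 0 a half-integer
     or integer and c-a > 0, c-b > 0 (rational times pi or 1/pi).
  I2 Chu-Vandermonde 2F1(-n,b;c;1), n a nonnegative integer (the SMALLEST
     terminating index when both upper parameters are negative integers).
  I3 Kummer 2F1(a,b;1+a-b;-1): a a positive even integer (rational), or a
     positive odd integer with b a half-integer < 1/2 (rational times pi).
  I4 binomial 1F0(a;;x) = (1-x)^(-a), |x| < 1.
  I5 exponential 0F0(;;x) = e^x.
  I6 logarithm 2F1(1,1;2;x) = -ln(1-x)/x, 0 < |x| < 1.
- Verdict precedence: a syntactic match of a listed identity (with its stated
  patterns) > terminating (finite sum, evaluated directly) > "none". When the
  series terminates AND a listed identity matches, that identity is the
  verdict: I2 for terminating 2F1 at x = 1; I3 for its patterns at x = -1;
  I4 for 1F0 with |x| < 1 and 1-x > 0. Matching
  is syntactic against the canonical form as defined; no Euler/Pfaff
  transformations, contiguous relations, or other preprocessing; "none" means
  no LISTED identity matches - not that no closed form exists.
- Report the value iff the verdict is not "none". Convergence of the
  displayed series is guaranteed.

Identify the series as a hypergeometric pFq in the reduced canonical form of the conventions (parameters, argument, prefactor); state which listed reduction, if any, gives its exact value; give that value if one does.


Canonical form: C = \frac{6}{7} times 2F1 with upper {-\frac{1}{2}, \frac{1}{2}}, lower {6}, x = 1. Verdict (x = 1): Gauss's theorem I1 (half-integer case) applies (x = 1; upper {-\frac{1}{2}, \frac{1}{2}} half-integers, c = 6 in the evaluable pattern). Hence: \frac{262144}{101871} / \pi.

Structural cue: t_0 being \frac{6}{7}, (1)_k (C = 6/7) is k! itself.
Step ratio: r(k) = 1 * (k-\frac{1}{2}) (k+\frac{1}{2}) / [(k+6) (k+1)] - poly over poly, x = 1 from leading terms; C = \frac{6}{7} at k = 0.


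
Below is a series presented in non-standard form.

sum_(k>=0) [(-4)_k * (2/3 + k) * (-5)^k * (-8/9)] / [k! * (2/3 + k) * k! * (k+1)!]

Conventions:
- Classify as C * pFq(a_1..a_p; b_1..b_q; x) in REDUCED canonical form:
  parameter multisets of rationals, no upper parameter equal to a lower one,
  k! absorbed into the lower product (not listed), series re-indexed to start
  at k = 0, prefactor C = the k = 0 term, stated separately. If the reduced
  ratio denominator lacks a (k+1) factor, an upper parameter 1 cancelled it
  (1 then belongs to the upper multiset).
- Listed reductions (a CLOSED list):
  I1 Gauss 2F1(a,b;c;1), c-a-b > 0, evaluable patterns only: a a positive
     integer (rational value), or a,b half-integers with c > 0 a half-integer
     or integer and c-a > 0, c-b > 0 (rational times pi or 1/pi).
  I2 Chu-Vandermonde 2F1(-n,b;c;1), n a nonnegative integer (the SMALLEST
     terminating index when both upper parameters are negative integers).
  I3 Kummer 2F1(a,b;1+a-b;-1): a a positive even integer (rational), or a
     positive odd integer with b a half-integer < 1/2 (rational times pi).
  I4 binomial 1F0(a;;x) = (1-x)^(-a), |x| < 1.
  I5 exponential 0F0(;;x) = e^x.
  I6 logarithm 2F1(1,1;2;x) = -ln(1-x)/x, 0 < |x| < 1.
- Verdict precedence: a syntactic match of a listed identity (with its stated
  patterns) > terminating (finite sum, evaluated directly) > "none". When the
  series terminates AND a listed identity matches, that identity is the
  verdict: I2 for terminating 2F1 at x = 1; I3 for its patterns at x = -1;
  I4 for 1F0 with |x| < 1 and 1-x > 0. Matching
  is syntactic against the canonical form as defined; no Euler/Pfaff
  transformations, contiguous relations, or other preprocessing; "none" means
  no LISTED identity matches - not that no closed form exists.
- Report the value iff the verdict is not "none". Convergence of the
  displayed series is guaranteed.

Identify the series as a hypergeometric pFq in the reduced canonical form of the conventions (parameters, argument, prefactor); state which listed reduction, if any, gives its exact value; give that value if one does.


Prefactor -8/9, argument -5: 1F2 with upper {-4} over lower {1, 2}. Verdict: terminating. With -4 upstairs the series is a 5-term polynomial sum; evaluated term by term. Exact value: -15661/648.

Key observation: from the first term -8/9: the denominator's factorial ratio (prefactor -8/9) is a lower Pochhammer.
Term ratio: r(k) = (-5) * (k-4) / [(k+1) (k+2) (k+1)] ; factor over Q: parameters, x = (-5), and C = -8/9.


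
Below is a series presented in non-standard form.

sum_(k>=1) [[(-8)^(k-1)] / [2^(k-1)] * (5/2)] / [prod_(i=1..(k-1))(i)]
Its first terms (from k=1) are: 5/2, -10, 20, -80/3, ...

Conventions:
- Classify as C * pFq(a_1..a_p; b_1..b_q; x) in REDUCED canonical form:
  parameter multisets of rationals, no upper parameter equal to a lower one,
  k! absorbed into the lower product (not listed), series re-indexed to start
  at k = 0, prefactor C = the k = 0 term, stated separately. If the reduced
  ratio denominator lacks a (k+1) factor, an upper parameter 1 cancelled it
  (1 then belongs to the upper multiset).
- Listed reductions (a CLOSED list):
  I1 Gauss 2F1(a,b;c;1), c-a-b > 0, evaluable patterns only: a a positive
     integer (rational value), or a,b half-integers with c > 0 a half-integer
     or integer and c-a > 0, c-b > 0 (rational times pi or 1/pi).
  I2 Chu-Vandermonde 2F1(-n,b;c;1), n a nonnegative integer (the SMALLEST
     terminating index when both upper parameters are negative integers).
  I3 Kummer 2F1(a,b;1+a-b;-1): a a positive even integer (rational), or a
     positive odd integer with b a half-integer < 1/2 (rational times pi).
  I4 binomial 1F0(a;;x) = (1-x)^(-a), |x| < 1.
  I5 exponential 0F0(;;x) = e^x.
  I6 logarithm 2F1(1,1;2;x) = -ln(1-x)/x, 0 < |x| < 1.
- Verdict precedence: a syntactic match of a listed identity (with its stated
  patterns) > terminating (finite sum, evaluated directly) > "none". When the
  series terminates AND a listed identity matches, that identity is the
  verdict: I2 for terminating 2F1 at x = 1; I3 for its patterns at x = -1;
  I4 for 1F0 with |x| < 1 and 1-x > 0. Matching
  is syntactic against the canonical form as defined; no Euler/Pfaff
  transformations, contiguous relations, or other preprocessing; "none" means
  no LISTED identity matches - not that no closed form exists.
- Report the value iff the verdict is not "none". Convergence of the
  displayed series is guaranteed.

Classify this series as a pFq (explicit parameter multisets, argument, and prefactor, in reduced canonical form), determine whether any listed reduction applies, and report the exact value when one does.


This is 5/2 * 0F0(-; -; -4) in reduced canonical form. Verdict: this is exponential (I5) (the 0F0 exponential series at x = -4). Sum: (5/2) * e^(-4).

The tell: from the first term 5/2: the product of the first k integers (prefactor 5/2) is k!.
Adjacent-term ratio: r(k) = (-4) * 1 / [(k+1)] - poly over poly, x = (-4) from leading terms; C = 5/2 at k = 0.


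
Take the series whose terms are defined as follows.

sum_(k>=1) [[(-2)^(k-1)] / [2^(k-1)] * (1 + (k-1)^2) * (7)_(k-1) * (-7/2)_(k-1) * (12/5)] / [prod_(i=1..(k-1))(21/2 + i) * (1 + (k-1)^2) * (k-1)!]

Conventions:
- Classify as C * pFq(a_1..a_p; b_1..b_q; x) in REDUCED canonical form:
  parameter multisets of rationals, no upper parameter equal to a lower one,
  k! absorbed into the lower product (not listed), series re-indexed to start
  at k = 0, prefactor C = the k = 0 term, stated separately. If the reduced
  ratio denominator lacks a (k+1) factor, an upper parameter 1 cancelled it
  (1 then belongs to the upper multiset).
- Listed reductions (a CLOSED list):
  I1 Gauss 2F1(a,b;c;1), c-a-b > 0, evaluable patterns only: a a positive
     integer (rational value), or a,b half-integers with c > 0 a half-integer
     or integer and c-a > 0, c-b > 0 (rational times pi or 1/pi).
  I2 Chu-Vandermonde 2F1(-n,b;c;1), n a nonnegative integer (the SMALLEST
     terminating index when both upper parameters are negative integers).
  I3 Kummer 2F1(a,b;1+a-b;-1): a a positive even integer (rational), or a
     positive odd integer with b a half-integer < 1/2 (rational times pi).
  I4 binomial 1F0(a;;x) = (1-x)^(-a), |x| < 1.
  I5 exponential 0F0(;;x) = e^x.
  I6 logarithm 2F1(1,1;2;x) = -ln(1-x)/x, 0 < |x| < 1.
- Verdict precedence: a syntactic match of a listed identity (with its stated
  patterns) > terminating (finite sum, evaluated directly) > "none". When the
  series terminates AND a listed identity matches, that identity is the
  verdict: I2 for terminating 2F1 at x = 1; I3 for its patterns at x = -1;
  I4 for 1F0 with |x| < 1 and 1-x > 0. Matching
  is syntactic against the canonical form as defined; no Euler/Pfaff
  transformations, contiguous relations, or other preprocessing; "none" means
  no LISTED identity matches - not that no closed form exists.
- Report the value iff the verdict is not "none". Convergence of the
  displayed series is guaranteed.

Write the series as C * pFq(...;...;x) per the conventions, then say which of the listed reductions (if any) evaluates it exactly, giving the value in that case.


First insight: t_0 = 12/5 here, and the two k-th powers (prefactor 12/5) combine into one argument.
Term ratio: r(k) = (-1) * (k-7/2) (k+7) / [(k+23/2) (k+1)] - rational in k. x = (-1); t_0 = 12/5; negate the roots.

At argument -1: a 2F1 with upper {-7/2, 7}, lower {23/2}, scaled by C = 12/5. Verdict: this is the Kummer evaluation I3 (x = -1; c = 23/2 equals 1+a-b for upper {-7/2, 7}: listed pattern). Sum: (8729721/2097152) * pi.


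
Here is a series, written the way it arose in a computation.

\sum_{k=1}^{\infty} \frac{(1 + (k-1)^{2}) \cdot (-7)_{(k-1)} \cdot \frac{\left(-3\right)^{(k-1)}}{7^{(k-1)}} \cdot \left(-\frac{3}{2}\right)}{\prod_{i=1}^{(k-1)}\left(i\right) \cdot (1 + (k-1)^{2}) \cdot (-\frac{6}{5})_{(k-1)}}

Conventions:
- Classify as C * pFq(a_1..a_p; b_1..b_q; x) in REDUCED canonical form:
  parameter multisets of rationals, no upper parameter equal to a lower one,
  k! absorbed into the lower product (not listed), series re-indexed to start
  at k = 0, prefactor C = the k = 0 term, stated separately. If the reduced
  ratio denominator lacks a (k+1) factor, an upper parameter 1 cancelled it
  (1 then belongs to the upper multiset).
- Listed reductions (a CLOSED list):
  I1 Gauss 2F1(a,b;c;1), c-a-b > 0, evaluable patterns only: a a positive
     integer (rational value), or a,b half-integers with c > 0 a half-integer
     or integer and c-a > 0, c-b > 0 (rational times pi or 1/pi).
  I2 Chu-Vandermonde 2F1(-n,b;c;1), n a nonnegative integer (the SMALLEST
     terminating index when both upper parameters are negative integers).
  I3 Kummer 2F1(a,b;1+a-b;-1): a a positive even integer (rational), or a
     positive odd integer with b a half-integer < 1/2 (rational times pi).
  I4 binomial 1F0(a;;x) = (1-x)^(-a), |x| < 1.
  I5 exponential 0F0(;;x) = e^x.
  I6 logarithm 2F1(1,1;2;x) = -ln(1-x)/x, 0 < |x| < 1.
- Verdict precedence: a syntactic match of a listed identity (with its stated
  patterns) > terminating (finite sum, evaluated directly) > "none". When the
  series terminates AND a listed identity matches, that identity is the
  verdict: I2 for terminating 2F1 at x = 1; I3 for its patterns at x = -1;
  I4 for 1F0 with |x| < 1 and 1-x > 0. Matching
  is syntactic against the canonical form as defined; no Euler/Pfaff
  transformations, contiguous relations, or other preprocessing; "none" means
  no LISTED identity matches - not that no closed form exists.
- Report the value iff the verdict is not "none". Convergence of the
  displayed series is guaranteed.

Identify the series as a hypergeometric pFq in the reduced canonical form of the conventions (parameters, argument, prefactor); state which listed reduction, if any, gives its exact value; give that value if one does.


Prefactor -\frac{3}{2}, argument -\frac{3}{7}: 1F1 with upper {-7} over lower {-\frac{6}{5}}. Verdict: terminating. With -7 upstairs the series is a 8-term polynomial sum; evaluated term by term. Value: -\frac{1373812710381}{28039992064}.

The tell: from the first term -\frac{3}{2}: the two geometric factors (prefactor -3/2) combine into one argument.
Consecutive-term ratio: r(k) = -\frac{3}{7} * (k-7) / [(k-\frac{6}{5}) (k+1)] - poly over poly, x = -\frac{3}{7} from leading terms; C = -\frac{3}{2} at k = 0.


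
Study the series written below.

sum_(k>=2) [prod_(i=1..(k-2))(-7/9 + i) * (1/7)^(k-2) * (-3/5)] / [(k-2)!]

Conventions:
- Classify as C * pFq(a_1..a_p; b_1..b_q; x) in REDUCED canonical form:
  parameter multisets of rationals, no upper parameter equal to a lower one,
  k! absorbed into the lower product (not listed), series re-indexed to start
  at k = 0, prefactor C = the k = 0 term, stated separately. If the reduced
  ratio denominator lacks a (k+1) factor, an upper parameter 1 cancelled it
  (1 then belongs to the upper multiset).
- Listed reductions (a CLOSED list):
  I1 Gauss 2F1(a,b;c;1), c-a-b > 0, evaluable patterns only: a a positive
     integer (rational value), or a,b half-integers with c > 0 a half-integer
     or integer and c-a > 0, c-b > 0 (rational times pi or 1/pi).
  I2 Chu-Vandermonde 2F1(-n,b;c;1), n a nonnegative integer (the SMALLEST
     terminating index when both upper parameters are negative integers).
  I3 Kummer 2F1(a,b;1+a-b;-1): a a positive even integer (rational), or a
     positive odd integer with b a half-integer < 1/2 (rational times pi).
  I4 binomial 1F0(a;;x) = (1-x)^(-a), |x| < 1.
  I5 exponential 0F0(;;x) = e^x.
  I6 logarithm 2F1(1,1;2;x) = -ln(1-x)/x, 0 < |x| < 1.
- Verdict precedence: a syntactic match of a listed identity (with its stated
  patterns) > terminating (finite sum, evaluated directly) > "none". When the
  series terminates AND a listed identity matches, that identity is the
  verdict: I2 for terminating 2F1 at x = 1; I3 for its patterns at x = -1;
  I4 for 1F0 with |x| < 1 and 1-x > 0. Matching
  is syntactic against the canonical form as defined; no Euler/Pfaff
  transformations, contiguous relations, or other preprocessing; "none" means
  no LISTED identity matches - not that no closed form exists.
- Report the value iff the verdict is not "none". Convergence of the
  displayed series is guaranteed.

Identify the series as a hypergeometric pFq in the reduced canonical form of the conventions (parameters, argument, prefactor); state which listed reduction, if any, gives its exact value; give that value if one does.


At argument 1/7: a 1F0 with upper {2/9}, lower {-}, scaled by C = -3/5. Verdict: the I4 binomial reduction applies (the 1F0 binomial series: exponent -2/9, x = 1/7). Exact value: (-3/5) * (6/7)^(-2/9).

Structural cue: from the first term -3/5: the running product (prefactor -3/5) telescopes to a rising factorial.
Step ratio: r(k) = (1/7) * (k+2/9) / [(k+1)] - rational in k, leading ratio (1/7); with t_0 = -3/5, classification follows.
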